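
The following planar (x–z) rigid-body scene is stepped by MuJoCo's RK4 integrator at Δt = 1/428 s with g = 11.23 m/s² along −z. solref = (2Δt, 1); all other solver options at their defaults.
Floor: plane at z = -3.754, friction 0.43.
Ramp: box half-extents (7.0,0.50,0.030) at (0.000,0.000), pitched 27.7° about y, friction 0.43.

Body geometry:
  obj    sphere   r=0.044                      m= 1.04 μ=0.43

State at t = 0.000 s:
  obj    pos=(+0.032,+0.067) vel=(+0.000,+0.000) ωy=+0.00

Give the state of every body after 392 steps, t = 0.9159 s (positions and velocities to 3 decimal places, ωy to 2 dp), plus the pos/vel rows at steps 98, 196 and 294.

State at t = 0.9159 s:
  obj    pos=(+1.417,-0.660) vel=(+3.024,-1.587) ωy=+77.61

Key-timestep trajectory:
   step    t(s)  obj.x    obj.z    obj.vx   obj.vz 
     98  0.2290   +0.119  +0.021  +0.756  -0.397
    196  0.4579   +0.378  -0.115  +1.512  -0.794
    294  0.6869   +0.811  -0.342  +2.268  -1.191


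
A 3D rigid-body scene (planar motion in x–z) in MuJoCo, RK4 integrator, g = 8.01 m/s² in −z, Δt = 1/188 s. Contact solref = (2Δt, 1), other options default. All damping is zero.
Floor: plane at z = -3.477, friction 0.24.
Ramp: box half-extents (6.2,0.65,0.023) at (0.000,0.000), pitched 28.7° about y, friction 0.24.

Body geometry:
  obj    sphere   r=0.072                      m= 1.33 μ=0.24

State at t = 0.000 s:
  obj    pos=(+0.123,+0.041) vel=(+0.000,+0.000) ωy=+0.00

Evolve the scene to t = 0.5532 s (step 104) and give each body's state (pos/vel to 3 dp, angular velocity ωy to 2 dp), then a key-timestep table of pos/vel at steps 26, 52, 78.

State at t = 0.5532 s:
  obj    pos=(+0.492,-0.161) vel=(+1.333,-0.730) ωy=+21.10

Key-timestep trajectory:
   step    t(s)  obj.x    obj.z    obj.vx   obj.vz 
     26  0.1383   +0.146  +0.028  +0.334  -0.183
     52  0.2766   +0.215  -0.010  +0.667  -0.365
     78  0.4149   +0.331  -0.073  +1.000  -0.548


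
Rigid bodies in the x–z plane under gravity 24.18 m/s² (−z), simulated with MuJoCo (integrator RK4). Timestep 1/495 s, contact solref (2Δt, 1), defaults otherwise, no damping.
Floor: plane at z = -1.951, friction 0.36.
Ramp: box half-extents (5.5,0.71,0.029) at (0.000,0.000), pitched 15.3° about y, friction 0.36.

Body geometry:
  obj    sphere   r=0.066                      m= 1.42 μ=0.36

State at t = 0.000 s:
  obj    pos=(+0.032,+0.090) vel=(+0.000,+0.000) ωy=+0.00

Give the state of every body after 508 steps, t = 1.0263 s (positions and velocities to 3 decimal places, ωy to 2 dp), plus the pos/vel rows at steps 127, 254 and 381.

State at t = 1.0263 s:
  obj    pos=(+2.347,-0.544) vel=(+4.511,-1.234) ωy=+70.86

Key-timestep trajectory:
   step    t(s)  obj.x    obj.z    obj.vx   obj.vz 
    127  0.2566   +0.177  +0.050  +1.128  -0.309
    254  0.5131   +0.611  -0.069  +2.256  -0.617
    381  0.7697   +1.334  -0.267  +3.384  -0.926


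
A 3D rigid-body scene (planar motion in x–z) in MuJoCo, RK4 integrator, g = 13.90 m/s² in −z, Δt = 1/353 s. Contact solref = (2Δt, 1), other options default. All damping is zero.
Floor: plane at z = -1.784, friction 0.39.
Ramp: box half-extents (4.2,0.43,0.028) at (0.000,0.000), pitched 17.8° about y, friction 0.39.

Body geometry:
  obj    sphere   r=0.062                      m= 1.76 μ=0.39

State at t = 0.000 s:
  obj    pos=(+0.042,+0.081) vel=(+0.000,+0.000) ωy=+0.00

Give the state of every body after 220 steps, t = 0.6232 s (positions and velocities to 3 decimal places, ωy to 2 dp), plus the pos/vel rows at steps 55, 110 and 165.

State at t = 0.6232 s:
  obj    pos=(+0.603,-0.099) vel=(+1.801,-0.578) ωy=+30.50

Key-timestep trajectory:
   step    t(s)  obj.x    obj.z    obj.vx   obj.vz 
     55  0.1558   +0.077  +0.070  +0.450  -0.145
    110  0.3116   +0.182  +0.036  +0.901  -0.289
    165  0.4674   +0.358  -0.020  +1.351  -0.434


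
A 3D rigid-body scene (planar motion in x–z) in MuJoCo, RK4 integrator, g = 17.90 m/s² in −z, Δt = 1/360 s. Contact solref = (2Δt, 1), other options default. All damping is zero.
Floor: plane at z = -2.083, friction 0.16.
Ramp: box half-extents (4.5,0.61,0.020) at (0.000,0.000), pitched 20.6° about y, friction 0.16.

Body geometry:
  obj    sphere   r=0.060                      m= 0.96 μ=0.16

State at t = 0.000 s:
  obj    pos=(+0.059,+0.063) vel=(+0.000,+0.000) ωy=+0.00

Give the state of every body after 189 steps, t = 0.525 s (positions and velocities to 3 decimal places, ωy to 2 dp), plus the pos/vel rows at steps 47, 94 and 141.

State at t = 0.525 s:
  obj    pos=(+0.640,-0.155) vel=(+2.211,-0.831) ωy=+39.35

Key-timestep trajectory:
   step    t(s)  obj.x    obj.z    obj.vx   obj.vz 
     47  0.1306   +0.095  +0.050  +0.550  -0.207
     94  0.2611   +0.203  +0.009  +1.100  -0.413
    141  0.3917   +0.382  -0.058  +1.649  -0.620


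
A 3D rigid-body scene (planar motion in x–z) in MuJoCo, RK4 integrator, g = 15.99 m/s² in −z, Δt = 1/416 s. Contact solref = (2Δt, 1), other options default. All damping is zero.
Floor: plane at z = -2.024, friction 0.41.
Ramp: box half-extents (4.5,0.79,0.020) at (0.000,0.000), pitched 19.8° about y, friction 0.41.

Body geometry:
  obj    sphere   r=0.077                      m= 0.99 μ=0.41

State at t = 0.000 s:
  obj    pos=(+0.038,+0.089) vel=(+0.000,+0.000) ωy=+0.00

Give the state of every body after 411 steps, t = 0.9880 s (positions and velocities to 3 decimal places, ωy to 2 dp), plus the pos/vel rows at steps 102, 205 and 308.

State at t = 0.9880 s:
  obj    pos=(+1.815,-0.550) vel=(+3.596,-1.295) ωy=+49.64

Key-timestep trajectory:
   step    t(s)  obj.x    obj.z    obj.vx   obj.vz 
    102  0.2452   +0.148  +0.050  +0.893  -0.321
    205  0.4928   +0.480  -0.070  +1.794  -0.646
    308  0.7404   +1.036  -0.270  +2.695  -0.970


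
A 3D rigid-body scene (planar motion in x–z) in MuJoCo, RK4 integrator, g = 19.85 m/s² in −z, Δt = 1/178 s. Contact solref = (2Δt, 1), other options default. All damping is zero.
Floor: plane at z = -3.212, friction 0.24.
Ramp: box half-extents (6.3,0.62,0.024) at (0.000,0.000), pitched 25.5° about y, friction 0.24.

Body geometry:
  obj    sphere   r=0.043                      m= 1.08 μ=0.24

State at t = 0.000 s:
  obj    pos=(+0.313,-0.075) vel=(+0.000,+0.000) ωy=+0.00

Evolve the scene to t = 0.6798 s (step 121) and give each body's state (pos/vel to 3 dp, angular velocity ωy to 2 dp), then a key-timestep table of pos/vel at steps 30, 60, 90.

State at t = 0.6798 s:
  obj    pos=(+1.586,-0.682) vel=(+3.745,-1.786) ωy=+96.47

Key-timestep trajectory:
   step    t(s)  obj.x    obj.z    obj.vx   obj.vz 
     30  0.1685   +0.391  -0.112  +0.929  -0.443
     60  0.3371   +0.626  -0.224  +1.857  -0.886
     90  0.5056   +1.017  -0.411  +2.786  -1.329


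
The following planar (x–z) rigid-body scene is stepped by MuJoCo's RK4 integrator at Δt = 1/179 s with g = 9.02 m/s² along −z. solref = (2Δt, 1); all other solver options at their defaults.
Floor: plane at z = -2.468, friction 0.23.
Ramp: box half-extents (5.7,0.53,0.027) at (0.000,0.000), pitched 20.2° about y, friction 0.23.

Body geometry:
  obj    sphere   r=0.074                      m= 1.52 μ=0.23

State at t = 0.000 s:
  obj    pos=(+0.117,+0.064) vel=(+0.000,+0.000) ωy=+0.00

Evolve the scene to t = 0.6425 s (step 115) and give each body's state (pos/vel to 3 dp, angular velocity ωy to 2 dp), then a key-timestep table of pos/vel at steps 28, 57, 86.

State at t = 0.6425 s:
  obj    pos=(+0.548,-0.094) vel=(+1.341,-0.494) ωy=+19.31

Key-timestep trajectory:
   step    t(s)  obj.x    obj.z    obj.vx   obj.vz 
     28  0.1564   +0.143  +0.055  +0.327  -0.120
     57  0.3184   +0.223  +0.026  +0.665  -0.245
     86  0.4804   +0.358  -0.024  +1.003  -0.369


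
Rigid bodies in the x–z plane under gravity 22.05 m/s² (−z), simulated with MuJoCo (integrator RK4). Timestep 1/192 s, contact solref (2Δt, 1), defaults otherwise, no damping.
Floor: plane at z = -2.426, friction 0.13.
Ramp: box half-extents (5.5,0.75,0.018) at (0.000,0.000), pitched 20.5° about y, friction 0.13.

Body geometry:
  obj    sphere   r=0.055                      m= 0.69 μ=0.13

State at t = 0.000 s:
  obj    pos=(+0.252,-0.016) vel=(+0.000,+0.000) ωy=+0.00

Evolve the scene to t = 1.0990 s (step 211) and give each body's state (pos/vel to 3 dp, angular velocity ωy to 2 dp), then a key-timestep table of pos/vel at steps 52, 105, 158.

State at t = 1.0990 s:
  obj    pos=(+3.372,-1.183) vel=(+5.678,-2.123) ωy=+110.18

Key-timestep trajectory:
   step    t(s)  obj.x    obj.z    obj.vx   obj.vz 
     52  0.2708   +0.442  -0.087  +1.400  -0.523
    105  0.5469   +1.025  -0.305  +2.826  -1.057
    158  0.8229   +2.002  -0.670  +4.252  -1.590


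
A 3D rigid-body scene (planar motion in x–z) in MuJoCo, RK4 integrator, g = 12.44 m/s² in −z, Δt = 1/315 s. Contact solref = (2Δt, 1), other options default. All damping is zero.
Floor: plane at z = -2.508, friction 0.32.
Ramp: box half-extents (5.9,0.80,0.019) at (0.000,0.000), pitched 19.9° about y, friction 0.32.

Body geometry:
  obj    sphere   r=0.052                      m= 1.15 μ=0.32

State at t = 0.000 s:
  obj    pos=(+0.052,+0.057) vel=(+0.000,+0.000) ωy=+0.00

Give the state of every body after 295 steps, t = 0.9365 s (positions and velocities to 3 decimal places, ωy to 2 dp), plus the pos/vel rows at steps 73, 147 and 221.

State at t = 0.9365 s:
  obj    pos=(+1.299,-0.395) vel=(+2.663,-0.964) ωy=+54.46

Key-timestep trajectory:
   step    t(s)  obj.x    obj.z    obj.vx   obj.vz 
     73  0.2317   +0.128  +0.029  +0.659  -0.239
    147  0.4667   +0.362  -0.055  +1.327  -0.480
    221  0.7016   +0.752  -0.197  +1.995  -0.722


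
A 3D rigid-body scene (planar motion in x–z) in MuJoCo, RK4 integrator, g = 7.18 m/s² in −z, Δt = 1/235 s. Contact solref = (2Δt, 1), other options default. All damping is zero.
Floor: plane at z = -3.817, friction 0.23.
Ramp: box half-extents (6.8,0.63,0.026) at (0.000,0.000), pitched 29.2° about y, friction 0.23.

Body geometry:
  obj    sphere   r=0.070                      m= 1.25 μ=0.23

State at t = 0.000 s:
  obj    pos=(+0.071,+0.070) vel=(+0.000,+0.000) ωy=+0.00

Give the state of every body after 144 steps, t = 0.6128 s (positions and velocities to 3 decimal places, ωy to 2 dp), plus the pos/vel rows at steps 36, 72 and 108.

State at t = 0.6128 s:
  obj    pos=(+0.481,-0.159) vel=(+1.338,-0.748) ωy=+21.89

Key-timestep trajectory:
   step    t(s)  obj.x    obj.z    obj.vx   obj.vz 
     36  0.1532   +0.097  +0.056  +0.335  -0.187
     72  0.3064   +0.174  +0.013  +0.669  -0.374
    108  0.4596   +0.302  -0.059  +1.004  -0.561


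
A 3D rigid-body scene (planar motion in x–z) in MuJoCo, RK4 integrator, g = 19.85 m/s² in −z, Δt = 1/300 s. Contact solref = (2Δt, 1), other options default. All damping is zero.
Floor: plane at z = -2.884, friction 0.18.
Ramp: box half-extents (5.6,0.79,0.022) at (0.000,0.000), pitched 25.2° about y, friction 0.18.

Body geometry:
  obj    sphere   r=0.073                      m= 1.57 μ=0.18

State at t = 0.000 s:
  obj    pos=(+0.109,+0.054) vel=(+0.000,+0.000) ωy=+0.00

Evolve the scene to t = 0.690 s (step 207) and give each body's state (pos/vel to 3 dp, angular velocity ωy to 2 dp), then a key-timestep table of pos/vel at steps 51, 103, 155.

State at t = 0.690 s:
  obj    pos=(+1.409,-0.558) vel=(+3.769,-1.774) ωy=+57.05

Key-timestep trajectory:
   step    t(s)  obj.x    obj.z    obj.vx   obj.vz 
     51  0.1700   +0.188  +0.017  +0.929  -0.437
    103  0.3433   +0.431  -0.098  +1.876  -0.883
    155  0.5167   +0.838  -0.289  +2.823  -1.328


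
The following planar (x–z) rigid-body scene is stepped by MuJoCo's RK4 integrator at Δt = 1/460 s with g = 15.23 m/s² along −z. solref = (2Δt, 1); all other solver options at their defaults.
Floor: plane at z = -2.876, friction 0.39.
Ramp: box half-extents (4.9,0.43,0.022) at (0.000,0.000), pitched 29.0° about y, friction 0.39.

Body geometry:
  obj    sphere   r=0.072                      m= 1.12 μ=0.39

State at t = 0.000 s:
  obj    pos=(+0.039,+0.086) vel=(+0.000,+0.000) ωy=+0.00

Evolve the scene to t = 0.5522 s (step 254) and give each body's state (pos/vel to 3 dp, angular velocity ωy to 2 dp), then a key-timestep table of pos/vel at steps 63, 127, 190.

State at t = 0.5522 s:
  obj    pos=(+0.742,-0.304) vel=(+2.547,-1.412) ωy=+40.44

Key-timestep trajectory:
   step    t(s)  obj.x    obj.z    obj.vx   obj.vz 
     63  0.1370   +0.082  +0.062  +0.632  -0.350
    127  0.2761   +0.215  -0.012  +1.274  -0.706
    190  0.4130   +0.432  -0.132  +1.905  -1.056


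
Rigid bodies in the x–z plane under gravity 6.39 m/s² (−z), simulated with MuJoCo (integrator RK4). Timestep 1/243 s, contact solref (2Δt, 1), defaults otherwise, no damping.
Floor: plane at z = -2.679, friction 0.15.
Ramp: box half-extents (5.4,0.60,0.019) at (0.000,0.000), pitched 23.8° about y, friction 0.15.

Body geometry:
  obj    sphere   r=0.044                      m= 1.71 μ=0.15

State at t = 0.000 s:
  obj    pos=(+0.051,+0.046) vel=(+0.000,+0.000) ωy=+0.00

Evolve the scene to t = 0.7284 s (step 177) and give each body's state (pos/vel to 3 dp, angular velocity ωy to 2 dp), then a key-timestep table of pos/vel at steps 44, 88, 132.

State at t = 0.7284 s:
  obj    pos=(+0.498,-0.151) vel=(+1.228,-0.541) ωy=+30.48

Key-timestep trajectory:
   step    t(s)  obj.x    obj.z    obj.vx   obj.vz 
     44  0.1811   +0.079  +0.034  +0.305  -0.135
     88  0.3621   +0.162  -0.002  +0.610  -0.269
    132  0.5432   +0.300  -0.063  +0.916  -0.404


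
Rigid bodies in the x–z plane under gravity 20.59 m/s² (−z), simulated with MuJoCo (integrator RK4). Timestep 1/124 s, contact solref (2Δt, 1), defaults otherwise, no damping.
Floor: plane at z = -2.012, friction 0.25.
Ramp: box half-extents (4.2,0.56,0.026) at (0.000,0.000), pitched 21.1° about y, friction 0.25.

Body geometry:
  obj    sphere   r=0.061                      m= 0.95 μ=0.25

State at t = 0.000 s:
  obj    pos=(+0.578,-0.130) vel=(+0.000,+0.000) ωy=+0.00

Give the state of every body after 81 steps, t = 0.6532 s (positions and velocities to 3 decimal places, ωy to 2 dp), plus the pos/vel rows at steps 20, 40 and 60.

State at t = 0.6532 s:
  obj    pos=(+1.632,-0.537) vel=(+3.227,-1.245) ωy=+56.68

Key-timestep trajectory:
   step    t(s)  obj.x    obj.z    obj.vx   obj.vz 
     20  0.1613   +0.642  -0.155  +0.797  -0.308
     40  0.3226   +0.835  -0.229  +1.594  -0.615
     60  0.4839   +1.156  -0.353  +2.390  -0.922


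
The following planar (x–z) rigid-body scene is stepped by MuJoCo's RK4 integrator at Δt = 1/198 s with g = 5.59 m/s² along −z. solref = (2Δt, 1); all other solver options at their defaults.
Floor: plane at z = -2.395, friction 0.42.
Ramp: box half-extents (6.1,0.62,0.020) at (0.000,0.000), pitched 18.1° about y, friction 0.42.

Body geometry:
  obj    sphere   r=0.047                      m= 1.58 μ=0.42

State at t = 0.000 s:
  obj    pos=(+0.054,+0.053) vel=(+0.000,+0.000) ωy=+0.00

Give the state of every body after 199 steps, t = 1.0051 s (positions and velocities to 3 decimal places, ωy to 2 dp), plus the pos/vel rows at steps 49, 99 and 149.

State at t = 1.0051 s:
  obj    pos=(+0.650,-0.142) vel=(+1.185,-0.387) ωy=+26.52

Key-timestep trajectory:
   step    t(s)  obj.x    obj.z    obj.vx   obj.vz 
     49  0.2475   +0.090  +0.041  +0.292  -0.095
     99  0.5000   +0.201  +0.005  +0.590  -0.193
    149  0.7525   +0.388  -0.056  +0.887  -0.290


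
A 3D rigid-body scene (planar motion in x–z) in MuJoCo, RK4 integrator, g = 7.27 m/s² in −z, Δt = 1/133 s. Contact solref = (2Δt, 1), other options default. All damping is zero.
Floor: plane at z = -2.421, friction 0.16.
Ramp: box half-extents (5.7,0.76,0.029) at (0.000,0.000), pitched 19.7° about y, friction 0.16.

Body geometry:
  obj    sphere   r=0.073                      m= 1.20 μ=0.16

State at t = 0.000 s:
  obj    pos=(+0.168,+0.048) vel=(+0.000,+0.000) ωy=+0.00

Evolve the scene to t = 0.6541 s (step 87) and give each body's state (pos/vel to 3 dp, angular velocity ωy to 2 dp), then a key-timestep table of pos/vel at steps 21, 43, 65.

State at t = 0.6541 s:
  obj    pos=(+0.521,-0.078) vel=(+1.078,-0.386) ωy=+15.68

Key-timestep trajectory:
   step    t(s)  obj.x    obj.z    obj.vx   obj.vz 
     21  0.1579   +0.189  +0.041  +0.260  -0.093
     43  0.3233   +0.254  +0.017  +0.533  -0.191
     65  0.4887   +0.365  -0.022  +0.806  -0.288


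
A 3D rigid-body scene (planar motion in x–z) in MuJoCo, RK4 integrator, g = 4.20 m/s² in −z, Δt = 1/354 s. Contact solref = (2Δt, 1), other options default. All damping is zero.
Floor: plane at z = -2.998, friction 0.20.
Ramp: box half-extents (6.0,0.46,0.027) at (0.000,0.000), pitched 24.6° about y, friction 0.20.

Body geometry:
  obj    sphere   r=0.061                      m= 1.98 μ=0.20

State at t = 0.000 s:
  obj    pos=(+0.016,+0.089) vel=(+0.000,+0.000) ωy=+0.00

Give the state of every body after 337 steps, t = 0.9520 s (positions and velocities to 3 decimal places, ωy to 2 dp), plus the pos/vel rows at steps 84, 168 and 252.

State at t = 0.9520 s:
  obj    pos=(+0.531,-0.146) vel=(+1.081,-0.495) ωy=+19.49

Key-timestep trajectory:
   step    t(s)  obj.x    obj.z    obj.vx   obj.vz 
     84  0.2373   +0.048  +0.075  +0.269  -0.123
    168  0.4746   +0.144  +0.031  +0.539  -0.247
    252  0.7119   +0.304  -0.042  +0.808  -0.370


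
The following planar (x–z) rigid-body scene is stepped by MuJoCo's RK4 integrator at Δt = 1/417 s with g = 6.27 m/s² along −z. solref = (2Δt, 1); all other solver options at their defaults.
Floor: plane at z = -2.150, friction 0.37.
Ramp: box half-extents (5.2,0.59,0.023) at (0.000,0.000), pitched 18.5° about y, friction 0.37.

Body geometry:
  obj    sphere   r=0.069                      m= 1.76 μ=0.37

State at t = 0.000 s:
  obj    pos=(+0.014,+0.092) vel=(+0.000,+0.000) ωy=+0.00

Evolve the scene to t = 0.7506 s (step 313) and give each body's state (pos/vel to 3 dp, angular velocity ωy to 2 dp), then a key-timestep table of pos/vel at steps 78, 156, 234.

State at t = 0.7506 s:
  obj    pos=(+0.394,-0.035) vel=(+1.012,-0.338) ωy=+15.46

Key-timestep trajectory:
   step    t(s)  obj.x    obj.z    obj.vx   obj.vz 
     78  0.1871   +0.038  +0.084  +0.252  -0.084
    156  0.3741   +0.108  +0.061  +0.504  -0.169
    234  0.5612   +0.226  +0.021  +0.756  -0.253


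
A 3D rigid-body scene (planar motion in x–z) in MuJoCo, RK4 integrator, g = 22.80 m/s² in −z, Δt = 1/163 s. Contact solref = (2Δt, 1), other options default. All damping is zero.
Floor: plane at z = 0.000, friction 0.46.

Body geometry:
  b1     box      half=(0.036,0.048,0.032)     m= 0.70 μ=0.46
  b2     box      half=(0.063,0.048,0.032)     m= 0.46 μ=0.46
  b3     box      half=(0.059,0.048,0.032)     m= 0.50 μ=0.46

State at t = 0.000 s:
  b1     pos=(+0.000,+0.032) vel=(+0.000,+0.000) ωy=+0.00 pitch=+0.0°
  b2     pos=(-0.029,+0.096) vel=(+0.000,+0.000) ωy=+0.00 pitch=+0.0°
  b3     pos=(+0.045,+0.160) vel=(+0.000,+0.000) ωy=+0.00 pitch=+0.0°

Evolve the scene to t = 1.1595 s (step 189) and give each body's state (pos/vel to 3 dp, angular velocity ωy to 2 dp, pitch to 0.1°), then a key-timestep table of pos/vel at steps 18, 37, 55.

State at t = 1.1595 s:
  b1     pos=(+0.000,+0.032) vel=(+0.000,+0.000) ωy=+0.00 pitch=+0.0°
  b2     pos=(-0.029,+0.096) vel=(+0.000,+0.000) ωy=+0.00 pitch=+0.0°
  b3     pos=(+0.073,+0.059) vel=(+0.000,+0.000) ωy=+0.00 pitch=+90.0°

Key-timestep trajectory:
   step    t(s)  b1.x    b1.z    b1.vx   b1.vz   b2.x    b2.z    b2.vx   b2.vz   b3.x    b3.z    b3.vx   b3.vz 
     18  0.1104   +0.000  +0.032  +0.000  +0.000   -0.029  +0.096  -0.001  +0.001   +0.064  +0.144  +0.323  -0.560
     37  0.2270   +0.000  +0.032  +0.000  +0.000   -0.029  +0.096  +0.000  +0.000   +0.084  +0.062  -0.167  +0.076
     55  0.3374   +0.000  +0.032  +0.000  +0.000   -0.029  +0.096  +0.000  +0.000   +0.073  +0.059  +0.209  -0.081


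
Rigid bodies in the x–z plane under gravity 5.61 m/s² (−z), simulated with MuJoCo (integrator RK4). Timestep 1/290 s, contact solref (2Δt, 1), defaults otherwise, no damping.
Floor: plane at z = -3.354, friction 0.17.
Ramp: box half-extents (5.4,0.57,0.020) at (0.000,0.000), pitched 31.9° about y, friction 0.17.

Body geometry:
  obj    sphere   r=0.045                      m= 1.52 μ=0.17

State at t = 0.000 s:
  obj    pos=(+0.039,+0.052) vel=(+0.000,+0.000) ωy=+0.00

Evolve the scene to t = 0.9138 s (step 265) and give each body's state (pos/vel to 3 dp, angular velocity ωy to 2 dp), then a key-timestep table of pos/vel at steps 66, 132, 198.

State at t = 0.9138 s:
  obj    pos=(+0.804,-0.424) vel=(+1.676,-1.037) ωy=+41.04

Key-timestep trajectory:
   step    t(s)  obj.x    obj.z    obj.vx   obj.vz 
     66  0.2276   +0.087  +0.022  +0.420  -0.257
    132  0.4552   +0.229  -0.066  +0.832  -0.524
    198  0.6828   +0.467  -0.214  +1.251  -0.779


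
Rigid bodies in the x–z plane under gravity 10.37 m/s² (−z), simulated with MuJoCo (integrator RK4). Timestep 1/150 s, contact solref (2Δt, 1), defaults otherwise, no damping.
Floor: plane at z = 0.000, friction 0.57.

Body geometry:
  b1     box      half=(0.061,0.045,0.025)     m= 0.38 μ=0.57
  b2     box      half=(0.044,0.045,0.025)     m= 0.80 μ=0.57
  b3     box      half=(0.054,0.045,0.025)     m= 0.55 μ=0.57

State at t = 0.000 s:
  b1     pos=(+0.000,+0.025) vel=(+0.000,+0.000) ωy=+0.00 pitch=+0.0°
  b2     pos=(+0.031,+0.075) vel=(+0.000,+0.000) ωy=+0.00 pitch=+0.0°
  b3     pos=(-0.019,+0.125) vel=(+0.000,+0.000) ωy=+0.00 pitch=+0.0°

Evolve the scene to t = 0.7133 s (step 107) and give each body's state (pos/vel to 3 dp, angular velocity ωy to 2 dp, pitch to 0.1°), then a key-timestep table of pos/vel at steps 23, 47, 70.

State at t = 0.7133 s:
  b1     pos=(+0.000,+0.025) vel=(+0.000,+0.000) ωy=+0.00 pitch=+0.0°
  b2     pos=(+0.031,+0.075) vel=(+0.000,+0.000) ωy=+0.00 pitch=+0.0°
  b3     pos=(-0.141,+0.025) vel=(+0.000,+0.000) ωy=+0.00 pitch=+180.0°

Key-timestep trajectory:
   step    t(s)  b1.x    b1.z    b1.vx   b1.vz   b2.x    b2.z    b2.vx   b2.vz   b3.x    b3.z    b3.vx   b3.vz 
     23  0.1533   +0.000  +0.025  +0.000  +0.000   +0.031  +0.075  +0.001  +0.000   -0.031  +0.119  -0.163  -0.145
     47  0.3133   +0.000  +0.025  +0.001  +0.000   +0.031  +0.075  +0.001  +0.000   -0.064  +0.107  -0.262  -0.074
     70  0.4667   +0.000  +0.025  +0.000  +0.000   +0.031  +0.075  +0.000  +0.000   -0.122  +0.056  -0.430  -0.912


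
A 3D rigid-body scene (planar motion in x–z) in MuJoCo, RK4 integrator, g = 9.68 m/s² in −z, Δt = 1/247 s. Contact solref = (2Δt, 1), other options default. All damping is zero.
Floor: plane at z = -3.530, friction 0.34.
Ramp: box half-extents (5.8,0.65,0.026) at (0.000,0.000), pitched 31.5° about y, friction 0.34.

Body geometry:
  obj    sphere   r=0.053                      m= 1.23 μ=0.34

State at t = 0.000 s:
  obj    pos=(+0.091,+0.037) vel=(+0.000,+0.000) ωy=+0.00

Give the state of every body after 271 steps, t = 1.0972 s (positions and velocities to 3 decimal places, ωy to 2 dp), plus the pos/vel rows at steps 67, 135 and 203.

State at t = 1.0972 s:
  obj    pos=(+1.945,-1.099) vel=(+3.380,-2.071) ωy=+74.78

Key-timestep trajectory:
   step    t(s)  obj.x    obj.z    obj.vx   obj.vz 
     67  0.2713   +0.204  -0.033  +0.836  -0.512
    135  0.5466   +0.551  -0.245  +1.684  -1.032
    203  0.8219   +1.131  -0.601  +2.532  -1.551


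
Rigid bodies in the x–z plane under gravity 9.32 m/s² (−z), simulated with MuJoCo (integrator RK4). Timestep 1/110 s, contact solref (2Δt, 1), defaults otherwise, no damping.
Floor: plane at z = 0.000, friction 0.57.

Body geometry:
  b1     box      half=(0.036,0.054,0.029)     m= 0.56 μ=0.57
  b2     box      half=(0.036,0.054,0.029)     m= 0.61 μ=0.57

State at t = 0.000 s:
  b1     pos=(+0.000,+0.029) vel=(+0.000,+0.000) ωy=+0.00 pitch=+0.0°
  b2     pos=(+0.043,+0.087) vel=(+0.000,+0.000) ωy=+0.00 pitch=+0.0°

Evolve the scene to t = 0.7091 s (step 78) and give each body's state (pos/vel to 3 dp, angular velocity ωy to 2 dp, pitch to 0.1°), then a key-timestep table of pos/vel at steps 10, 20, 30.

State at t = 0.7091 s:
  b1     pos=(+0.000,+0.029) vel=(+0.000,+0.000) ωy=+0.00 pitch=+0.0°
  b2     pos=(+0.079,+0.036) vel=(+0.000,+0.000) ωy=+0.00 pitch=+90.0°

Key-timestep trajectory:
   step    t(s)  b1.x    b1.z    b1.vx   b1.vz   b2.x    b2.z    b2.vx   b2.vz 
     10  0.0909   +0.000  +0.029  +0.000  +0.002   +0.048  +0.085  +0.121  -0.069
     20  0.1818   +0.000  +0.029  +0.000  +0.000   +0.066  +0.067  +0.226  -0.479
     30  0.2727   +0.000  +0.029  +0.000  +0.000   +0.081  +0.035  -0.050  +0.052


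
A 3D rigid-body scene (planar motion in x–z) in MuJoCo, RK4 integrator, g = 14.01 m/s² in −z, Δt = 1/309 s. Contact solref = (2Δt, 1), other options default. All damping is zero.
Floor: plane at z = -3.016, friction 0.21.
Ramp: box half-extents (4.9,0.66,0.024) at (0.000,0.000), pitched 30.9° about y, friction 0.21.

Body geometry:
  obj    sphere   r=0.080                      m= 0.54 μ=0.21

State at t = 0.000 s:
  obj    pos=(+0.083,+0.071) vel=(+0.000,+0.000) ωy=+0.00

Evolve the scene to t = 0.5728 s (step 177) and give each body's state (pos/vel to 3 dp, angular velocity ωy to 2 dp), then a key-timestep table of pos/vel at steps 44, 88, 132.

State at t = 0.5728 s:
  obj    pos=(+0.807,-0.362) vel=(+2.526,-1.512) ωy=+36.78

Key-timestep trajectory:
   step    t(s)  obj.x    obj.z    obj.vx   obj.vz 
     44  0.1424   +0.128  +0.045  +0.628  -0.376
     88  0.2848   +0.262  -0.036  +1.256  -0.752
    132  0.4272   +0.486  -0.169  +1.884  -1.128


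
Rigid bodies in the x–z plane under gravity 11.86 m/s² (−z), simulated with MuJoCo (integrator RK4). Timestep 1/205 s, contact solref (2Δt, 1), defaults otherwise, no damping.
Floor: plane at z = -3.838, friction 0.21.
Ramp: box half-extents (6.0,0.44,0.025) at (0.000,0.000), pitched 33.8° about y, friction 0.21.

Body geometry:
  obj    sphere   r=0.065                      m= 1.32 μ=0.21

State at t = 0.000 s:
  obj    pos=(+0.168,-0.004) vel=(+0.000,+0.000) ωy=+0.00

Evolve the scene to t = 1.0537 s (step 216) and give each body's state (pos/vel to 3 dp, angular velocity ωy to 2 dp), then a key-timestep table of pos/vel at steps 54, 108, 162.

State at t = 1.0537 s:
  obj    pos=(+2.342,-1.460) vel=(+4.127,-2.763) ωy=+76.37

Key-timestep trajectory:
   step    t(s)  obj.x    obj.z    obj.vx   obj.vz 
     54  0.2634   +0.304  -0.095  +1.032  -0.691
    108  0.5268   +0.712  -0.368  +2.064  -1.381
    162  0.7902   +1.391  -0.823  +3.095  -2.072


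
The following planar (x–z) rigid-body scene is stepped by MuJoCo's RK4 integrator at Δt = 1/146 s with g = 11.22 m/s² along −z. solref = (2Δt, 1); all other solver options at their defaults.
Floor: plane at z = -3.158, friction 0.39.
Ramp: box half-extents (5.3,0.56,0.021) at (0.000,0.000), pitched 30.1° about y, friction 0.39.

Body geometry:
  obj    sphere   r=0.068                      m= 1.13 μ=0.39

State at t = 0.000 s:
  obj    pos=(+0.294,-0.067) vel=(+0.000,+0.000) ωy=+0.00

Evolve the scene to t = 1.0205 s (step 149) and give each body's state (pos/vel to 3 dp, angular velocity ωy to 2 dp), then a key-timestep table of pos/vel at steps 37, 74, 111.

State at t = 1.0205 s:
  obj    pos=(+2.105,-1.117) vel=(+3.549,-2.057) ωy=+60.31

Key-timestep trajectory:
   step    t(s)  obj.x    obj.z    obj.vx   obj.vz 
     37  0.2534   +0.406  -0.132  +0.881  -0.511
     74  0.5068   +0.741  -0.326  +1.762  -1.022
    111  0.7603   +1.299  -0.650  +2.644  -1.532


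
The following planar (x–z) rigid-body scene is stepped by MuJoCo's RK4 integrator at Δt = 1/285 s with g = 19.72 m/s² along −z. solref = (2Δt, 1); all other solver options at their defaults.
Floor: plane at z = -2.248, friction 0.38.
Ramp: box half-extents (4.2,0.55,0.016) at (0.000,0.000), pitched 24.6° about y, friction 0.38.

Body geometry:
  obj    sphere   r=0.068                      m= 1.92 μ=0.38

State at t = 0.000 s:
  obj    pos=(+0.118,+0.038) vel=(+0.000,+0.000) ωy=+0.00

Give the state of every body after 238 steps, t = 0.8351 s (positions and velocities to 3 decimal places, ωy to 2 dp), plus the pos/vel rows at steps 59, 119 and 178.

State at t = 0.8351 s:
  obj    pos=(+1.977,-0.813) vel=(+4.452,-2.038) ωy=+72.00

Key-timestep trajectory:
   step    t(s)  obj.x    obj.z    obj.vx   obj.vz 
     59  0.2070   +0.232  -0.014  +1.104  -0.505
    119  0.4175   +0.583  -0.175  +2.226  -1.019
    178  0.6246   +1.158  -0.438  +3.330  -1.525


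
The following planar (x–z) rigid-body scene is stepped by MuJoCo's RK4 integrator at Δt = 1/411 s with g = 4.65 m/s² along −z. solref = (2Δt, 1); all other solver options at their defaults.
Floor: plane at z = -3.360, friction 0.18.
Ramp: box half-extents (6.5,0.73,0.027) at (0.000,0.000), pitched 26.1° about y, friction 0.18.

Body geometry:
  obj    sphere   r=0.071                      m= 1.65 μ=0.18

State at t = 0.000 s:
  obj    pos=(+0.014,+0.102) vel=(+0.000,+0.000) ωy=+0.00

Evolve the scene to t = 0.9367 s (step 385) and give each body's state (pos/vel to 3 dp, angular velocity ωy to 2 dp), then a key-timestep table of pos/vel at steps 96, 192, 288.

State at t = 0.9367 s:
  obj    pos=(+0.590,-0.180) vel=(+1.229,-0.602) ωy=+19.28

Key-timestep trajectory:
   step    t(s)  obj.x    obj.z    obj.vx   obj.vz 
     96  0.2336   +0.050  +0.085  +0.307  -0.150
    192  0.4672   +0.157  +0.032  +0.613  -0.300
    288  0.7007   +0.336  -0.056  +0.920  -0.450


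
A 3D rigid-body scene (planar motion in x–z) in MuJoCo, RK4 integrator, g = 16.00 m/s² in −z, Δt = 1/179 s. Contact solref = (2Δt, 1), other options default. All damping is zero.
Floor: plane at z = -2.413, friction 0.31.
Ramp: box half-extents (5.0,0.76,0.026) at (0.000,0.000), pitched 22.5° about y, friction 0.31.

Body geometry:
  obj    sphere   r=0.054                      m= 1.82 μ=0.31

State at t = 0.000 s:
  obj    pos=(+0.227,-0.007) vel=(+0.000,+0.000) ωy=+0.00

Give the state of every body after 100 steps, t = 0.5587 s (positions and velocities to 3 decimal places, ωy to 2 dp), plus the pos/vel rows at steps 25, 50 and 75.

State at t = 0.5587 s:
  obj    pos=(+0.858,-0.269) vel=(+2.257,-0.935) ωy=+45.23

Key-timestep trajectory:
   step    t(s)  obj.x    obj.z    obj.vx   obj.vz 
     25  0.1397   +0.266  -0.024  +0.564  -0.234
     50  0.2793   +0.385  -0.073  +1.129  -0.468
     75  0.4190   +0.582  -0.154  +1.693  -0.701


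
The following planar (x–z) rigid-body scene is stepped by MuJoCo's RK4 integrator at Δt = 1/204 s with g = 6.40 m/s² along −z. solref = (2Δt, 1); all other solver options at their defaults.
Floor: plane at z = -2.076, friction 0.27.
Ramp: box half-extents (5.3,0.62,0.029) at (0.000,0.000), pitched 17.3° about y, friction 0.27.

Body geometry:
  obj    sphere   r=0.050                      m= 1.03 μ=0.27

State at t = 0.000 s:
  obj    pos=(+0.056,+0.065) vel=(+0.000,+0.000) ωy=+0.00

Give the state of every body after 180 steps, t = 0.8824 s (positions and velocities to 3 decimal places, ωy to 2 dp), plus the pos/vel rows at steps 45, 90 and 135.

State at t = 0.8824 s:
  obj    pos=(+0.561,-0.092) vel=(+1.145,-0.357) ωy=+23.99

Key-timestep trajectory:
   step    t(s)  obj.x    obj.z    obj.vx   obj.vz 
     45  0.2206   +0.088  +0.055  +0.286  -0.089
     90  0.4412   +0.182  +0.026  +0.573  -0.178
    135  0.6618   +0.340  -0.023  +0.859  -0.268


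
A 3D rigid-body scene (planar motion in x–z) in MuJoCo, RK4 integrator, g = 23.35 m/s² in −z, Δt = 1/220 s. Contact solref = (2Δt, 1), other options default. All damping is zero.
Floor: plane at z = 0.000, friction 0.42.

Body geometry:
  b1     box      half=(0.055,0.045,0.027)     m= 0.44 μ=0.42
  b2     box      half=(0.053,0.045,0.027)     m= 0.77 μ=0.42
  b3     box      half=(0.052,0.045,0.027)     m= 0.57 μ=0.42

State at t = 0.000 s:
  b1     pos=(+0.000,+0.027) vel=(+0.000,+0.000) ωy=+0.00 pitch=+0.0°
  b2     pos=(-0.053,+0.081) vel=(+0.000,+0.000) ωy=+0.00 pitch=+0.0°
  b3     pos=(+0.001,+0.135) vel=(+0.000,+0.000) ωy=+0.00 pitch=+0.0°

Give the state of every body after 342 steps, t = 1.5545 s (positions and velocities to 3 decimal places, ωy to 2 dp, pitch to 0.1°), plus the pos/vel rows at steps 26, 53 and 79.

State at t = 1.5545 s:
  b1     pos=(+0.000,+0.027) vel=(+0.000,+0.000) ωy=+0.00 pitch=+0.0°
  b2     pos=(-0.053,+0.081) vel=(+0.000,+0.000) ωy=+0.00 pitch=-0.1°
  b3     pos=(+0.128,+0.027) vel=(+0.000,+0.000) ωy=+0.00 pitch=+180.0°

Key-timestep trajectory:
   step    t(s)  b1.x    b1.z    b1.vx   b1.vz   b2.x    b2.z    b2.vx   b2.vz   b3.x    b3.z    b3.vx   b3.vz 
     26  0.1182   +0.000  +0.027  +0.000  +0.000   -0.053  +0.081  -0.001  +0.000   +0.004  +0.135  +0.079  -0.012
     53  0.2409   +0.000  +0.027  -0.002  -0.001   -0.053  +0.081  -0.002  +0.000   +0.033  +0.109  +0.493  +0.003
     79  0.3591   +0.000  +0.027  +0.000  +0.000   -0.053  +0.081  +0.000  +0.000   +0.106  +0.073  +0.687  -1.140


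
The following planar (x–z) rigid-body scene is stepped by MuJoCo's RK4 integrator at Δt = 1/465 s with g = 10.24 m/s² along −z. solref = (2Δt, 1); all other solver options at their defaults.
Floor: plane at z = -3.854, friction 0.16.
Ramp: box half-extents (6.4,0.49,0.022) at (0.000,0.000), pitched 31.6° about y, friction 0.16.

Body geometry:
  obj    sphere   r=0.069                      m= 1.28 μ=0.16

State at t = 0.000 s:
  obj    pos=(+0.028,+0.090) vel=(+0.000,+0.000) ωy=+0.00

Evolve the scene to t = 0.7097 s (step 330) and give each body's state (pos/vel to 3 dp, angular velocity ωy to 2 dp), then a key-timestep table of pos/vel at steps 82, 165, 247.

State at t = 0.7097 s:
  obj    pos=(+0.880,-0.434) vel=(+2.400,-1.477) ωy=+35.85

Key-timestep trajectory:
   step    t(s)  obj.x    obj.z    obj.vx   obj.vz 
     82  0.1763   +0.081  +0.057  +0.594  -0.373
    165  0.3548   +0.241  -0.041  +1.198  -0.744
    247  0.5312   +0.505  -0.204  +1.796  -1.107


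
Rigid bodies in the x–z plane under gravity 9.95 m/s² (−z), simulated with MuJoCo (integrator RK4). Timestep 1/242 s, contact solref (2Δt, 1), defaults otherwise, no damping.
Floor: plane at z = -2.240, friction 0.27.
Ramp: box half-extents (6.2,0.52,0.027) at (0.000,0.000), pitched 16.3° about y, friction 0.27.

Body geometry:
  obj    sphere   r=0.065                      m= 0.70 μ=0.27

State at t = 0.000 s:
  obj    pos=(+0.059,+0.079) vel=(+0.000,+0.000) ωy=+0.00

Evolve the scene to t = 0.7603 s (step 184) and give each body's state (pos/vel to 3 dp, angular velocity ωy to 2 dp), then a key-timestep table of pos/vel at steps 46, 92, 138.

State at t = 0.7603 s:
  obj    pos=(+0.612,-0.083) vel=(+1.456,-0.426) ωy=+23.33

Key-timestep trajectory:
   step    t(s)  obj.x    obj.z    obj.vx   obj.vz 
     46  0.1901   +0.094  +0.068  +0.364  -0.106
     92  0.3802   +0.197  +0.038  +0.728  -0.213
    138  0.5702   +0.370  -0.012  +1.092  -0.319


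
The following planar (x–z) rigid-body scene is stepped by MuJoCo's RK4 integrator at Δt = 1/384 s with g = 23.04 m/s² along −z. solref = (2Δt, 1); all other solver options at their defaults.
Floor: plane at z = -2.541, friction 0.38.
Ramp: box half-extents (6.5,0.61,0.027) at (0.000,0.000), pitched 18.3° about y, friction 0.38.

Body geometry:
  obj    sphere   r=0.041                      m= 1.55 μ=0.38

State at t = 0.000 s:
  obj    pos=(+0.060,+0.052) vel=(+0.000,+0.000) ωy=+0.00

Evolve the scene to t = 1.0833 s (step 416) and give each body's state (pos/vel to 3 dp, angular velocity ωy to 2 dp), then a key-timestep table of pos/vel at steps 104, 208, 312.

State at t = 1.0833 s:
  obj    pos=(+2.939,-0.900) vel=(+5.315,-1.758) ωy=+136.53

Key-timestep trajectory:
   step    t(s)  obj.x    obj.z    obj.vx   obj.vz 
    104  0.2708   +0.240  -0.008  +1.329  -0.439
    208  0.5417   +0.780  -0.186  +2.657  -0.879
    312  0.8125   +1.679  -0.484  +3.986  -1.318


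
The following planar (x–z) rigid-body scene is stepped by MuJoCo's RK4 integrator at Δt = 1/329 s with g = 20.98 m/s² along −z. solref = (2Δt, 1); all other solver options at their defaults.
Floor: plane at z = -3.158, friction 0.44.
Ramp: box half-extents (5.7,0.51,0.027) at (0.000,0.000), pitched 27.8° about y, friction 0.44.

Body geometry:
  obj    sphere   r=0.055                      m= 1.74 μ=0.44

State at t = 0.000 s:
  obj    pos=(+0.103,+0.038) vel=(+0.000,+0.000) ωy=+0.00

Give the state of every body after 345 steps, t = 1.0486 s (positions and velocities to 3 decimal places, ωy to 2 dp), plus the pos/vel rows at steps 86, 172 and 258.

State at t = 1.0486 s:
  obj    pos=(+3.502,-1.754) vel=(+6.483,-3.418) ωy=+133.24

Key-timestep trajectory:
   step    t(s)  obj.x    obj.z    obj.vx   obj.vz 
     86  0.2614   +0.314  -0.073  +1.616  -0.852
    172  0.5228   +0.948  -0.407  +3.232  -1.704
    258  0.7842   +2.004  -0.964  +4.848  -2.556


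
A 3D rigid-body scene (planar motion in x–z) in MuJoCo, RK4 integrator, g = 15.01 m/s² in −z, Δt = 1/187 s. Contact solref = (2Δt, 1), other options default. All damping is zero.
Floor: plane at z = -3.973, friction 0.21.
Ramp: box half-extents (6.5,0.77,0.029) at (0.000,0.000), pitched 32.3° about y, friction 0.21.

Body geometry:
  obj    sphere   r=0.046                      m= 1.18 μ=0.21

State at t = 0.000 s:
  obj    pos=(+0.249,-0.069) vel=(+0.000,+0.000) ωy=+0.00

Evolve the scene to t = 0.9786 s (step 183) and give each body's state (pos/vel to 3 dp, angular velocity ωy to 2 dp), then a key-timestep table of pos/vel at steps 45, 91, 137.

State at t = 0.9786 s:
  obj    pos=(+2.568,-1.535) vel=(+4.739,-2.996) ωy=+121.84

Key-timestep trajectory:
   step    t(s)  obj.x    obj.z    obj.vx   obj.vz 
     45  0.2406   +0.389  -0.157  +1.166  -0.737
     91  0.4866   +0.823  -0.431  +2.357  -1.490
    137  0.7326   +1.549  -0.891  +3.548  -2.243


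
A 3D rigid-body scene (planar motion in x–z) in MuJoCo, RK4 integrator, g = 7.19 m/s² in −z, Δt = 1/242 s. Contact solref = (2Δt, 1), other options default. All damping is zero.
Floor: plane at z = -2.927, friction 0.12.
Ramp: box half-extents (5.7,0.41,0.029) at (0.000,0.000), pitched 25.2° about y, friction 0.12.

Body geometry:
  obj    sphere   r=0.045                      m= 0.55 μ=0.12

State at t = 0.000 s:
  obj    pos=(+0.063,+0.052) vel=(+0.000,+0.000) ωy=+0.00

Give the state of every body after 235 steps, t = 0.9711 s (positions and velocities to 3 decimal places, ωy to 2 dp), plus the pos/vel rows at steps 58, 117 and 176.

State at t = 0.9711 s:
  obj    pos=(+1.036,-0.406) vel=(+2.008,-0.932) ωy=+42.17

Key-timestep trajectory:
   step    t(s)  obj.x    obj.z    obj.vx   obj.vz 
     58  0.2397   +0.122  +0.024  +0.494  -0.235
    117  0.4835   +0.304  -0.061  +0.997  -0.474
    176  0.7273   +0.609  -0.205  +1.501  -0.708


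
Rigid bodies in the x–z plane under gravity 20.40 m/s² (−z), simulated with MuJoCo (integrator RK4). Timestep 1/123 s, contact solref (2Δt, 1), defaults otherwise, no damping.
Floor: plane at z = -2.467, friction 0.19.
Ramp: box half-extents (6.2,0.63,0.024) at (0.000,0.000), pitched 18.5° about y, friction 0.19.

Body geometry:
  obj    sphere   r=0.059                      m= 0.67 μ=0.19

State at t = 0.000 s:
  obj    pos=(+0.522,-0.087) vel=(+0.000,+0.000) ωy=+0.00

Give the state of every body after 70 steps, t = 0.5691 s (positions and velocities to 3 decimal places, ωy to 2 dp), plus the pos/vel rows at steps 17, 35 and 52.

State at t = 0.5691 s:
  obj    pos=(+1.232,-0.325) vel=(+2.495,-0.835) ωy=+44.58

Key-timestep trajectory:
   step    t(s)  obj.x    obj.z    obj.vx   obj.vz 
     17  0.1382   +0.564  -0.101  +0.606  -0.203
     35  0.2846   +0.700  -0.147  +1.248  -0.418
     52  0.4228   +0.914  -0.218  +1.854  -0.620


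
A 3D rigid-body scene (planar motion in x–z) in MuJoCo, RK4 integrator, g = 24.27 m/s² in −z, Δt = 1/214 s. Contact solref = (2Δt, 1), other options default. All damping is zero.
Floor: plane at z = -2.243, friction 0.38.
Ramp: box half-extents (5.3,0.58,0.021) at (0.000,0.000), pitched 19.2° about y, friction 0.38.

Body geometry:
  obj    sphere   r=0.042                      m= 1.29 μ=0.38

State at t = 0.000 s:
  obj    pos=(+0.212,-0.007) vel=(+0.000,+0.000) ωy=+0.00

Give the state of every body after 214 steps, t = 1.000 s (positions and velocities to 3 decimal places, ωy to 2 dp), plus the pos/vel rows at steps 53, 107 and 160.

State at t = 1.000 s:
  obj    pos=(+2.904,-0.945) vel=(+5.384,-1.875) ωy=+135.73

Key-timestep trajectory:
   step    t(s)  obj.x    obj.z    obj.vx   obj.vz 
     53  0.2477   +0.377  -0.065  +1.334  -0.464
    107  0.5000   +0.885  -0.242  +2.692  -0.937
    160  0.7477   +1.717  -0.531  +4.025  -1.402
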